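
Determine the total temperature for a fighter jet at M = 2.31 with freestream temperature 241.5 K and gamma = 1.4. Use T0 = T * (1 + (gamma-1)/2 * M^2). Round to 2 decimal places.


Step 1: (gamma-1)/2 = 0.2
Step 2: M^2 = 5.3361
Step 3: 1 + 0.2 * 5.3361 = 2.06722
Step 4: T0 = 241.5 * 2.06722 = 499.23 K

499.23


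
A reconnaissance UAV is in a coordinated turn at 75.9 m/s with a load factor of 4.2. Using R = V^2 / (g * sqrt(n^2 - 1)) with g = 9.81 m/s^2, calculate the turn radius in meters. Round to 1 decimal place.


Step 1: V^2 = 75.9^2 = 5760.81
Step 2: n^2 - 1 = 4.2^2 - 1 = 16.64
Step 3: sqrt(16.64) = 4.079216
Step 4: R = 5760.81 / (9.81 * 4.079216) = 144.0 m

144.0


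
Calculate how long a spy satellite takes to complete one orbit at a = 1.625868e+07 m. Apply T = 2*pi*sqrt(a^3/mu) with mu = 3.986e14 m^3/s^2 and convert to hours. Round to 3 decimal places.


Step 1: a^3 / mu = 4.297895e+21 / 3.986e14 = 1.078248e+07
Step 2: sqrt(1.078248e+07) = 3283.6683 s
Step 3: T = 2*pi * 3283.6683 = 20631.9 s
Step 4: T in hours = 20631.9 / 3600 = 5.731 hours

5.731


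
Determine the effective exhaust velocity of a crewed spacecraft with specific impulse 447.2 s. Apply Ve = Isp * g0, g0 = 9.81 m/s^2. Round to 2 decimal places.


Step 1: Ve = Isp * g0 = 447.2 * 9.81
Step 2: Ve = 4387.03 m/s

4387.03


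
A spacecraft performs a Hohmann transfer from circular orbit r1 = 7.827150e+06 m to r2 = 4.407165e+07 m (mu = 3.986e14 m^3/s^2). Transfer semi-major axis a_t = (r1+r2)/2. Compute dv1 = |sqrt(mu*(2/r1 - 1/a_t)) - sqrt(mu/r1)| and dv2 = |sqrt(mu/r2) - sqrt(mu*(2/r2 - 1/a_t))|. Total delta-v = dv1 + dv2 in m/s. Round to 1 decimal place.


Step 1: Transfer semi-major axis a_t = (7.827150e+06 + 4.407165e+07) / 2 = 2.594940e+07 m
Step 2: v1 (circular at r1) = sqrt(mu/r1) = 7136.2 m/s
Step 3: v_t1 = sqrt(mu*(2/r1 - 1/a_t)) = 9300.0 m/s
Step 4: dv1 = |9300.0 - 7136.2| = 2163.8 m/s
Step 5: v2 (circular at r2) = 3007.38 m/s, v_t2 = 1651.68 m/s
Step 6: dv2 = |3007.38 - 1651.68| = 1355.7 m/s
Step 7: Total delta-v = 2163.8 + 1355.7 = 3519.5 m/s

3519.5


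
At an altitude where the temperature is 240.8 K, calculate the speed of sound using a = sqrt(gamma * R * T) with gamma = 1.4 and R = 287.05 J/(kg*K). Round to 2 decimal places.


Step 1: gamma * R * T = 1.4 * 287.05 * 240.8 = 96770.296
Step 2: a = sqrt(96770.296) = 311.08 m/s

311.08


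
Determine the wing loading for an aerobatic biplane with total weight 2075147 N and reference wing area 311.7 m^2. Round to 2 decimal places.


Step 1: Wing loading = W / S = 2075147 / 311.7
Step 2: Wing loading = 6657.51 N/m^2

6657.51


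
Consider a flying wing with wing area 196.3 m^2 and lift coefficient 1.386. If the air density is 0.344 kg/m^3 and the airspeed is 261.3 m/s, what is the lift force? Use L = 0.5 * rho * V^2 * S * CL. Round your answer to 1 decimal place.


Step 1: Calculate dynamic pressure q = 0.5 * 0.344 * 261.3^2 = 0.5 * 0.344 * 68277.69 = 11743.7627 Pa
Step 2: Multiply by wing area and lift coefficient: L = 11743.7627 * 196.3 * 1.386
Step 3: L = 2305300.6141 * 1.386 = 3195146.7 N

3195146.7


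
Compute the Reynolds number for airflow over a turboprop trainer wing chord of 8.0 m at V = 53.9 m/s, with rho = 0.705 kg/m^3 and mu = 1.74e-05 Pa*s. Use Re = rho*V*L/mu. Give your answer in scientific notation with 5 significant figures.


Step 1: Numerator = rho * V * L = 0.705 * 53.9 * 8.0 = 303.996
Step 2: Re = 303.996 / 1.74e-05
Step 3: Re = 1.7471e+07

1.7471e+07


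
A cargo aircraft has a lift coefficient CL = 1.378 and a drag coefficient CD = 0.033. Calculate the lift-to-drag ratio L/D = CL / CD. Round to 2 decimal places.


Step 1: L/D = CL / CD = 1.378 / 0.033
Step 2: L/D = 41.76

41.76


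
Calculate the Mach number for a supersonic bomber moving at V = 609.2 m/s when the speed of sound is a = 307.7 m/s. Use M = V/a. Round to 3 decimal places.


Step 1: M = V / a = 609.2 / 307.7
Step 2: M = 1.980

1.980


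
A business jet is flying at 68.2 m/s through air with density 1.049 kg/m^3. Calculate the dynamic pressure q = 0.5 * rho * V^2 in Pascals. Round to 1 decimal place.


Step 1: V^2 = 68.2^2 = 4651.24
Step 2: q = 0.5 * 1.049 * 4651.24
Step 3: q = 2439.6 Pa

2439.6


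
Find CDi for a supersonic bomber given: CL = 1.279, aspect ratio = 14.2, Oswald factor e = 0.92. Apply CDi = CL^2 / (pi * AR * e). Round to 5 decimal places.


Step 1: CL^2 = 1.279^2 = 1.635841
Step 2: pi * AR * e = 3.14159 * 14.2 * 0.92 = 41.041766
Step 3: CDi = 1.635841 / 41.041766 = 0.03986

0.03986


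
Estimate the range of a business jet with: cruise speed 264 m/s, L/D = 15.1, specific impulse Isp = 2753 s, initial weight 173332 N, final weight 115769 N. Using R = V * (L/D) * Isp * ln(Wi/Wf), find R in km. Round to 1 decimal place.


Step 1: Coefficient = V * (L/D) * Isp = 264 * 15.1 * 2753 = 10974559.2 m
Step 2: Wi/Wf = 173332 / 115769 = 1.497223
Step 3: ln(1.497223) = 0.403612
Step 4: R = 10974559.2 * 0.403612 = 4429463.8 m = 4429.5 km

4429.5


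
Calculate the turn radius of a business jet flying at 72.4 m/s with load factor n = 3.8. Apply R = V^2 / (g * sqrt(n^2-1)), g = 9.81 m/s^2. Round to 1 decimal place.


Step 1: V^2 = 72.4^2 = 5241.76
Step 2: n^2 - 1 = 3.8^2 - 1 = 13.44
Step 3: sqrt(13.44) = 3.666061
Step 4: R = 5241.76 / (9.81 * 3.666061) = 145.7 m

145.7


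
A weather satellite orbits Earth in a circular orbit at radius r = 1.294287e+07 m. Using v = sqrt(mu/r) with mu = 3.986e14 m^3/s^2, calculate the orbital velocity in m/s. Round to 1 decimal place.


Step 1: mu / r = 3.986e14 / 1.294287e+07 = 30796878.8993
Step 2: v = sqrt(30796878.8993) = 5549.5 m/s

5549.5


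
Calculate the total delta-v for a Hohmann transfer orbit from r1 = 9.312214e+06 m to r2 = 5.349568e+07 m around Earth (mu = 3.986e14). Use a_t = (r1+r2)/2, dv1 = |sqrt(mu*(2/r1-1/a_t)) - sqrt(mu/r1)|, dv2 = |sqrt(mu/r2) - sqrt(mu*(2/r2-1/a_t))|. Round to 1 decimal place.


Step 1: Transfer semi-major axis a_t = (9.312214e+06 + 5.349568e+07) / 2 = 3.140395e+07 m
Step 2: v1 (circular at r1) = sqrt(mu/r1) = 6542.48 m/s
Step 3: v_t1 = sqrt(mu*(2/r1 - 1/a_t)) = 8539.05 m/s
Step 4: dv1 = |8539.05 - 6542.48| = 1996.57 m/s
Step 5: v2 (circular at r2) = 2729.66 m/s, v_t2 = 1486.43 m/s
Step 6: dv2 = |2729.66 - 1486.43| = 1243.24 m/s
Step 7: Total delta-v = 1996.57 + 1243.24 = 3239.8 m/s

3239.8


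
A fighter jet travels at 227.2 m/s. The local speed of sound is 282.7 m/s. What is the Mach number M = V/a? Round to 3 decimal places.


Step 1: M = V / a = 227.2 / 282.7
Step 2: M = 0.804

0.804


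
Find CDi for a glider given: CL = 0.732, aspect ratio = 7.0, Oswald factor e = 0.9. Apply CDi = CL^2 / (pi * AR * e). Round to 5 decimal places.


Step 1: CL^2 = 0.732^2 = 0.535824
Step 2: pi * AR * e = 3.14159 * 7.0 * 0.9 = 19.792034
Step 3: CDi = 0.535824 / 19.792034 = 0.02707

0.02707


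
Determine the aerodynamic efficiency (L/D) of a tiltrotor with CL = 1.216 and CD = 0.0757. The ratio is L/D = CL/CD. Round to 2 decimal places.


Step 1: L/D = CL / CD = 1.216 / 0.0757
Step 2: L/D = 16.06

16.06


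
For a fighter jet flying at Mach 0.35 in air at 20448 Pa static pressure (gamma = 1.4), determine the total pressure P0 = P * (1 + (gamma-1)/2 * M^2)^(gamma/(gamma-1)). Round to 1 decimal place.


Step 1: (gamma-1)/2 * M^2 = 0.2 * 0.1225 = 0.0245
Step 2: 1 + 0.0245 = 1.0245
Step 3: Exponent gamma/(gamma-1) = 3.5
Step 4: P0 = 20448 * 1.0245^3.5 = 22255.8 Pa

22255.8


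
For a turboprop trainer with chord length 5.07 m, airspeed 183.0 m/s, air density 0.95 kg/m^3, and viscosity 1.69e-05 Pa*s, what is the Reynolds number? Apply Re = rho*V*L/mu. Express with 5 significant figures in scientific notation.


Step 1: Numerator = rho * V * L = 0.95 * 183.0 * 5.07 = 881.4195
Step 2: Re = 881.4195 / 1.69e-05
Step 3: Re = 5.2155e+07

5.2155e+07


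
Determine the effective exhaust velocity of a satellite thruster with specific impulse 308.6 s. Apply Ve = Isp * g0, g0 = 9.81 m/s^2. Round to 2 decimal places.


Step 1: Ve = Isp * g0 = 308.6 * 9.81
Step 2: Ve = 3027.37 m/s

3027.37


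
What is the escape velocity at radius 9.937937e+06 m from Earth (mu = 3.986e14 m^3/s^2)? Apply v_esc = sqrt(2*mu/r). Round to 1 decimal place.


Step 1: 2*mu/r = 2 * 3.986e14 / 9.937937e+06 = 80217856.0802
Step 2: v_esc = sqrt(80217856.0802) = 8956.4 m/s

8956.4


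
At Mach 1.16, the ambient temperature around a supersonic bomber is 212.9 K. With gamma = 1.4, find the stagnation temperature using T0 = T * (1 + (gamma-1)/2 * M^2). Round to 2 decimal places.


Step 1: (gamma-1)/2 = 0.2
Step 2: M^2 = 1.3456
Step 3: 1 + 0.2 * 1.3456 = 1.26912
Step 4: T0 = 212.9 * 1.26912 = 270.20 K

270.20


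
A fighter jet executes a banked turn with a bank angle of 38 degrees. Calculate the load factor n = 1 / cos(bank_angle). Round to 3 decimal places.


Step 1: Convert 38 degrees to radians = 0.663225
Step 2: cos(38 deg) = 0.788011
Step 3: n = 1 / 0.788011 = 1.269

1.269


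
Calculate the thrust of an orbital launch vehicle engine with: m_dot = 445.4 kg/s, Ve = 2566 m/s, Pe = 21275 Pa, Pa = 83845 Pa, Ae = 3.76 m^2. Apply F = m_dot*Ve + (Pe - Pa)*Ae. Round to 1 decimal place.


Step 1: Momentum thrust = m_dot * Ve = 445.4 * 2566 = 1142896.4 N
Step 2: Pressure thrust = (Pe - Pa) * Ae = (21275 - 83845) * 3.76 = -235263.20 N
Step 3: Total thrust F = 1142896.4 + -235263.20 = 907633.2 N

907633.2


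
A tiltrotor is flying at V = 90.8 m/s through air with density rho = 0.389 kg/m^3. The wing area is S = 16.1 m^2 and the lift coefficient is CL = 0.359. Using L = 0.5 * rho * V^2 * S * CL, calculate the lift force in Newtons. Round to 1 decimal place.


Step 1: Calculate dynamic pressure q = 0.5 * 0.389 * 90.8^2 = 0.5 * 0.389 * 8244.64 = 1603.5825 Pa
Step 2: Multiply by wing area and lift coefficient: L = 1603.5825 * 16.1 * 0.359
Step 3: L = 25817.6779 * 0.359 = 9268.5 N

9268.5


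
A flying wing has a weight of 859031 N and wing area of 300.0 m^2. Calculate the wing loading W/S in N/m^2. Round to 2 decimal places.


Step 1: Wing loading = W / S = 859031 / 300.0
Step 2: Wing loading = 2863.44 N/m^2

2863.44


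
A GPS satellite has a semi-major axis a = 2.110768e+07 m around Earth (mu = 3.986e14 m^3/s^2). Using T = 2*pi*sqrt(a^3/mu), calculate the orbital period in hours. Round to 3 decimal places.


Step 1: a^3 / mu = 9.404192e+21 / 3.986e14 = 2.359306e+07
Step 2: sqrt(2.359306e+07) = 4857.2684 s
Step 3: T = 2*pi * 4857.2684 = 30519.12 s
Step 4: T in hours = 30519.12 / 3600 = 8.478 hours

8.478


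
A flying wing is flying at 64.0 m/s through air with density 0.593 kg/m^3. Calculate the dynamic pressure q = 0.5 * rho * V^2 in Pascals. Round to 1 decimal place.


Step 1: V^2 = 64.0^2 = 4096.0
Step 2: q = 0.5 * 0.593 * 4096.0
Step 3: q = 1214.5 Pa

1214.5


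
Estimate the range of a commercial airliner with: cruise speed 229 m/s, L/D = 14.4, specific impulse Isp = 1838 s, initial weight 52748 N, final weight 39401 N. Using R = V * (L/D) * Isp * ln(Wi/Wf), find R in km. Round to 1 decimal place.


Step 1: Coefficient = V * (L/D) * Isp = 229 * 14.4 * 1838 = 6060988.8 m
Step 2: Wi/Wf = 52748 / 39401 = 1.338748
Step 3: ln(1.338748) = 0.291735
Step 4: R = 6060988.8 * 0.291735 = 1768200.5 m = 1768.2 km

1768.2


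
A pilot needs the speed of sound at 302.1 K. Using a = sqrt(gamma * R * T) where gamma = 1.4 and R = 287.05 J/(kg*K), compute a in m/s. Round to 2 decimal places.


Step 1: gamma * R * T = 1.4 * 287.05 * 302.1 = 121404.927
Step 2: a = sqrt(121404.927) = 348.43 m/s

348.43


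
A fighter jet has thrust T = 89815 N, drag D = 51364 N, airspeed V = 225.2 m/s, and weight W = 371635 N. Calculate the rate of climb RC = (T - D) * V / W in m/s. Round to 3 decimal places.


Step 1: Excess thrust = T - D = 89815 - 51364 = 38451 N
Step 2: Excess power = 38451 * 225.2 = 8659165.2 W
Step 3: RC = 8659165.2 / 371635 = 23.300 m/s

23.300


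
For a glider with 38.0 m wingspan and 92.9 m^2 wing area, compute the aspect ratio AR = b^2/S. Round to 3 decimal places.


Step 1: b^2 = 38.0^2 = 1444.0
Step 2: AR = 1444.0 / 92.9 = 15.544

15.544


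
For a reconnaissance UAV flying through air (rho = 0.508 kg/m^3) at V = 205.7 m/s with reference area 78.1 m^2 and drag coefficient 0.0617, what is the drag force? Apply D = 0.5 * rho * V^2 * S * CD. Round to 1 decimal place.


Step 1: Dynamic pressure q = 0.5 * 0.508 * 205.7^2 = 10747.3725 Pa
Step 2: Drag D = q * S * CD = 10747.3725 * 78.1 * 0.0617
Step 3: D = 51789.1 N

51789.1


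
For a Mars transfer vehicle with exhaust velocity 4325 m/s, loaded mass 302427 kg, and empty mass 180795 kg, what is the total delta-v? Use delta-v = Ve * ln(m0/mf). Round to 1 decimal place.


Step 1: Mass ratio m0/mf = 302427 / 180795 = 1.672762
Step 2: ln(1.672762) = 0.514476
Step 3: delta-v = 4325 * 0.514476 = 2225.1 m/s

2225.1


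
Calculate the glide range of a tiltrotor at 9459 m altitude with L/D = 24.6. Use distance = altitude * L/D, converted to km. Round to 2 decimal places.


Step 1: Glide distance = altitude * L/D = 9459 * 24.6 = 232691.4 m
Step 2: Convert to km: 232691.4 / 1000 = 232.69 km

232.69


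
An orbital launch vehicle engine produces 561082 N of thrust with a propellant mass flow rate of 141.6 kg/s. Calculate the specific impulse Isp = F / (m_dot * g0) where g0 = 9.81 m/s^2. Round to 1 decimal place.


Step 1: m_dot * g0 = 141.6 * 9.81 = 1389.1
Step 2: Isp = 561082 / 1389.1 = 403.9 s

403.9


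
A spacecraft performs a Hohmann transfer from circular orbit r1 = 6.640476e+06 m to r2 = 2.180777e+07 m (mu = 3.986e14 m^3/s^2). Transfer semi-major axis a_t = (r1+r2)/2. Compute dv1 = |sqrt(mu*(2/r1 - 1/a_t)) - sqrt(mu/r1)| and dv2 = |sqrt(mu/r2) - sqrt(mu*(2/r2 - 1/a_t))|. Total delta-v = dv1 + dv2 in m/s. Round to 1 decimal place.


Step 1: Transfer semi-major axis a_t = (6.640476e+06 + 2.180777e+07) / 2 = 1.422412e+07 m
Step 2: v1 (circular at r1) = sqrt(mu/r1) = 7747.63 m/s
Step 3: v_t1 = sqrt(mu*(2/r1 - 1/a_t)) = 9593.17 m/s
Step 4: dv1 = |9593.17 - 7747.63| = 1845.53 m/s
Step 5: v2 (circular at r2) = 4275.26 m/s, v_t2 = 2921.12 m/s
Step 6: dv2 = |4275.26 - 2921.12| = 1354.14 m/s
Step 7: Total delta-v = 1845.53 + 1354.14 = 3199.7 m/s

3199.7


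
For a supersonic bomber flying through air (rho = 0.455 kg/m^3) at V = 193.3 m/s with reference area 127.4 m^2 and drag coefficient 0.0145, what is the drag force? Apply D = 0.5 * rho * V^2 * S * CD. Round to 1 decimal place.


Step 1: Dynamic pressure q = 0.5 * 0.455 * 193.3^2 = 8500.5125 Pa
Step 2: Drag D = q * S * CD = 8500.5125 * 127.4 * 0.0145
Step 3: D = 15703.0 N

15703.0


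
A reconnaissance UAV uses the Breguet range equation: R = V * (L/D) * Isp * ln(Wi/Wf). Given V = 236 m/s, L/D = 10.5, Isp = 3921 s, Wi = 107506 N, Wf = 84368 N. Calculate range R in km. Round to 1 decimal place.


Step 1: Coefficient = V * (L/D) * Isp = 236 * 10.5 * 3921 = 9716238.0 m
Step 2: Wi/Wf = 107506 / 84368 = 1.274251
Step 3: ln(1.274251) = 0.242358
Step 4: R = 9716238.0 * 0.242358 = 2354812.6 m = 2354.8 km

2354.8


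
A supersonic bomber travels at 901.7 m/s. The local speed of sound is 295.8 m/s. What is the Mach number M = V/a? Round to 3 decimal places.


Step 1: M = V / a = 901.7 / 295.8
Step 2: M = 3.048

3.048


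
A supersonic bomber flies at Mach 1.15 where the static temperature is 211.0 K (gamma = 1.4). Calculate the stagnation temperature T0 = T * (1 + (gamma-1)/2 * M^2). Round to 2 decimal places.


Step 1: (gamma-1)/2 = 0.2
Step 2: M^2 = 1.3225
Step 3: 1 + 0.2 * 1.3225 = 1.2645
Step 4: T0 = 211.0 * 1.2645 = 266.81 K

266.81


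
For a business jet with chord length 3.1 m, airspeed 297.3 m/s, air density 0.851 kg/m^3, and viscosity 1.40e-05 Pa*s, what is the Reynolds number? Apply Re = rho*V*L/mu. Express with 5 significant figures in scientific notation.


Step 1: Numerator = rho * V * L = 0.851 * 297.3 * 3.1 = 784.30713
Step 2: Re = 784.30713 / 1.40e-05
Step 3: Re = 5.6022e+07

5.6022e+07


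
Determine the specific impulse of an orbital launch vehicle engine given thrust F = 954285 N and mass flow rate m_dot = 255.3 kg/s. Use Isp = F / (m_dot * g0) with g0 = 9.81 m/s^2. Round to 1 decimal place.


Step 1: m_dot * g0 = 255.3 * 9.81 = 2504.49
Step 2: Isp = 954285 / 2504.49 = 381.0 s

381.0


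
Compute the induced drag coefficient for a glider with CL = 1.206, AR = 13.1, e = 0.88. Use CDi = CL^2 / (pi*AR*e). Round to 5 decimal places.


Step 1: CL^2 = 1.206^2 = 1.454436
Step 2: pi * AR * e = 3.14159 * 13.1 * 0.88 = 36.21628
Step 3: CDi = 1.454436 / 36.21628 = 0.04016

0.04016


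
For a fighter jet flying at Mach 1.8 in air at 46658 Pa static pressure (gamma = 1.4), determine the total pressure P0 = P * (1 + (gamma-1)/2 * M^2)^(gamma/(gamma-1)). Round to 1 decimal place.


Step 1: (gamma-1)/2 * M^2 = 0.2 * 3.24 = 0.648
Step 2: 1 + 0.648 = 1.648
Step 3: Exponent gamma/(gamma-1) = 3.5
Step 4: P0 = 46658 * 1.648^3.5 = 268087.4 Pa

268087.4


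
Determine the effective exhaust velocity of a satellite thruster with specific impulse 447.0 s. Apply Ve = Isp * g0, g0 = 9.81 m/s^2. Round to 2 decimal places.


Step 1: Ve = Isp * g0 = 447.0 * 9.81
Step 2: Ve = 4385.07 m/s

4385.07


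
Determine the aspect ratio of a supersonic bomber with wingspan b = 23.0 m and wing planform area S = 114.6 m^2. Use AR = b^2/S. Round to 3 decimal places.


Step 1: b^2 = 23.0^2 = 529.0
Step 2: AR = 529.0 / 114.6 = 4.616

4.616


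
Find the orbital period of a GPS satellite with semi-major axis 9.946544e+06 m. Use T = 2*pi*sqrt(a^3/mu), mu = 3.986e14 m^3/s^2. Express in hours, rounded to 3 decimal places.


Step 1: a^3 / mu = 9.840488e+20 / 3.986e14 = 2.468763e+06
Step 2: sqrt(2.468763e+06) = 1571.2296 s
Step 3: T = 2*pi * 1571.2296 = 9872.33 s
Step 4: T in hours = 9872.33 / 3600 = 2.742 hours

2.742


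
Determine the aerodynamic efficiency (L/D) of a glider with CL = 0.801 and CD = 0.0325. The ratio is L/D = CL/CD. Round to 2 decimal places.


Step 1: L/D = CL / CD = 0.801 / 0.0325
Step 2: L/D = 24.65

24.65


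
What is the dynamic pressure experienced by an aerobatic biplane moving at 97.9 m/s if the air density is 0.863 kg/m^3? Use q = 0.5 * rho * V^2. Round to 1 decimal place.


Step 1: V^2 = 97.9^2 = 9584.41
Step 2: q = 0.5 * 0.863 * 9584.41
Step 3: q = 4135.7 Pa

4135.7


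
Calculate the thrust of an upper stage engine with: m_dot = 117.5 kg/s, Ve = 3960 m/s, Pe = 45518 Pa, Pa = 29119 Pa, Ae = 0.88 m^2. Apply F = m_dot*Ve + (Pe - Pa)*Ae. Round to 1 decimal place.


Step 1: Momentum thrust = m_dot * Ve = 117.5 * 3960 = 465300.0 N
Step 2: Pressure thrust = (Pe - Pa) * Ae = (45518 - 29119) * 0.88 = 14431.12 N
Step 3: Total thrust F = 465300.0 + 14431.12 = 479731.1 N

479731.1


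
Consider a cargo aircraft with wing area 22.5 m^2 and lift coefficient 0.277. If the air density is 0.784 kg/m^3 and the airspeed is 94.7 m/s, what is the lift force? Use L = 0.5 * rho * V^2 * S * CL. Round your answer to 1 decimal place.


Step 1: Calculate dynamic pressure q = 0.5 * 0.784 * 94.7^2 = 0.5 * 0.784 * 8968.09 = 3515.4913 Pa
Step 2: Multiply by wing area and lift coefficient: L = 3515.4913 * 22.5 * 0.277
Step 3: L = 79098.5538 * 0.277 = 21910.3 N

21910.3


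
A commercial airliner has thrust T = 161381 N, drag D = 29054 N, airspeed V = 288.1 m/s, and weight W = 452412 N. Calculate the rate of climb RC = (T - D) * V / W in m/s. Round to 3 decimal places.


Step 1: Excess thrust = T - D = 161381 - 29054 = 132327 N
Step 2: Excess power = 132327 * 288.1 = 38123408.7 W
Step 3: RC = 38123408.7 / 452412 = 84.267 m/s

84.267


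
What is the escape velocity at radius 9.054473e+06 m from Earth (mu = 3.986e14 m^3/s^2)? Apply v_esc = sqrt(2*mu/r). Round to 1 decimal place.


Step 1: 2*mu/r = 2 * 3.986e14 / 9.054473e+06 = 88044881.2427
Step 2: v_esc = sqrt(88044881.2427) = 9383.2 m/s

9383.2


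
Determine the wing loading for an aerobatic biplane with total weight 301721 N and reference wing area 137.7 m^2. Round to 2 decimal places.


Step 1: Wing loading = W / S = 301721 / 137.7
Step 2: Wing loading = 2191.15 N/m^2

2191.15


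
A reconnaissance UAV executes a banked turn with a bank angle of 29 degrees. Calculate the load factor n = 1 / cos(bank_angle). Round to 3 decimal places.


Step 1: Convert 29 degrees to radians = 0.506145
Step 2: cos(29 deg) = 0.87462
Step 3: n = 1 / 0.87462 = 1.143

1.143


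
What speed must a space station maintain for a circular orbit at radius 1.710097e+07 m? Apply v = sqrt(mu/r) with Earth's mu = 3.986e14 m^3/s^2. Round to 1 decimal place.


Step 1: mu / r = 3.986e14 / 1.710097e+07 = 23308619.3356
Step 2: v = sqrt(23308619.3356) = 4827.9 m/s

4827.9


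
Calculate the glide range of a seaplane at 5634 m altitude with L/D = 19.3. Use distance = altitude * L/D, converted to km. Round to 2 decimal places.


Step 1: Glide distance = altitude * L/D = 5634 * 19.3 = 108736.2 m
Step 2: Convert to km: 108736.2 / 1000 = 108.74 km

108.74


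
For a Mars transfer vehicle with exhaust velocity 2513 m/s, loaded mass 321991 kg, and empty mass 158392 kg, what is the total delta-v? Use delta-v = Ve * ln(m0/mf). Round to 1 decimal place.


Step 1: Mass ratio m0/mf = 321991 / 158392 = 2.032874
Step 2: ln(2.032874) = 0.709451
Step 3: delta-v = 2513 * 0.709451 = 1782.8 m/s

1782.8


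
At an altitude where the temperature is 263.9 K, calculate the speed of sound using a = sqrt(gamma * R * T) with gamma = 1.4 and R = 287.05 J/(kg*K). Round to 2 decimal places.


Step 1: gamma * R * T = 1.4 * 287.05 * 263.9 = 106053.493
Step 2: a = sqrt(106053.493) = 325.66 m/s

325.66


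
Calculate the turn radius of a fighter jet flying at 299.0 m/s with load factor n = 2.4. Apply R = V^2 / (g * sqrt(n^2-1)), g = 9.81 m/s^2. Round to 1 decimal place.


Step 1: V^2 = 299.0^2 = 89401.0
Step 2: n^2 - 1 = 2.4^2 - 1 = 4.76
Step 3: sqrt(4.76) = 2.181742
Step 4: R = 89401.0 / (9.81 * 2.181742) = 4177.1 m

4177.1


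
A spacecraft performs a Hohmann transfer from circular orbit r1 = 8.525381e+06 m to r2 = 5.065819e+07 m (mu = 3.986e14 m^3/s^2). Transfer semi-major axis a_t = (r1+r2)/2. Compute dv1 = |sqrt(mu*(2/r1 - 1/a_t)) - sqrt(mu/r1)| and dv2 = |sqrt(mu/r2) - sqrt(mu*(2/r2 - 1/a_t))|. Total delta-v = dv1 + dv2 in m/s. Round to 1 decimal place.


Step 1: Transfer semi-major axis a_t = (8.525381e+06 + 5.065819e+07) / 2 = 2.959179e+07 m
Step 2: v1 (circular at r1) = sqrt(mu/r1) = 6837.73 m/s
Step 3: v_t1 = sqrt(mu*(2/r1 - 1/a_t)) = 8946.46 m/s
Step 4: dv1 = |8946.46 - 6837.73| = 2108.73 m/s
Step 5: v2 (circular at r2) = 2805.07 m/s, v_t2 = 1505.62 m/s
Step 6: dv2 = |2805.07 - 1505.62| = 1299.45 m/s
Step 7: Total delta-v = 2108.73 + 1299.45 = 3408.2 m/s

3408.2


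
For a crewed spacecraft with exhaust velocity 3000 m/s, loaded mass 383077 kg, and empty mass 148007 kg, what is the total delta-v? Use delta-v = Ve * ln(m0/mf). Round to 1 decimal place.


Step 1: Mass ratio m0/mf = 383077 / 148007 = 2.588236
Step 2: ln(2.588236) = 0.950976
Step 3: delta-v = 3000 * 0.950976 = 2852.9 m/s

2852.9


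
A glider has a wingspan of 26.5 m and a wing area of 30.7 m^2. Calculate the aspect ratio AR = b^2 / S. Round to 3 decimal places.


Step 1: b^2 = 26.5^2 = 702.25
Step 2: AR = 702.25 / 30.7 = 22.875

22.875


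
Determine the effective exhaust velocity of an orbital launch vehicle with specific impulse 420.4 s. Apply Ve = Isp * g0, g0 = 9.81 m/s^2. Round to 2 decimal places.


Step 1: Ve = Isp * g0 = 420.4 * 9.81
Step 2: Ve = 4124.12 m/s

4124.12


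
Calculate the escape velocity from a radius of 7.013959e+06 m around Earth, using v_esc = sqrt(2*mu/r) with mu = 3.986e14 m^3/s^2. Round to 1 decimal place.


Step 1: 2*mu/r = 2 * 3.986e14 / 7.013959e+06 = 113659061.8793
Step 2: v_esc = sqrt(113659061.8793) = 10661.1 m/s

10661.1


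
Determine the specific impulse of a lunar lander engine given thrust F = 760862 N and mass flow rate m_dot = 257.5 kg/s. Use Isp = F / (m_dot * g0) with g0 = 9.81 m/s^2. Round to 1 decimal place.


Step 1: m_dot * g0 = 257.5 * 9.81 = 2526.08
Step 2: Isp = 760862 / 2526.08 = 301.2 s

301.2


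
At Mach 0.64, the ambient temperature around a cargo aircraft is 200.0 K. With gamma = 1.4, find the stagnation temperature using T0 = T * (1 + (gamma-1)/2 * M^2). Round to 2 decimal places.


Step 1: (gamma-1)/2 = 0.2
Step 2: M^2 = 0.4096
Step 3: 1 + 0.2 * 0.4096 = 1.08192
Step 4: T0 = 200.0 * 1.08192 = 216.38 K

216.38


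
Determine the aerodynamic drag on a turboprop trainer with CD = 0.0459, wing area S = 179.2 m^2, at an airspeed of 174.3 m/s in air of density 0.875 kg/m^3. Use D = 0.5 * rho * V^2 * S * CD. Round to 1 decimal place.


Step 1: Dynamic pressure q = 0.5 * 0.875 * 174.3^2 = 13291.4644 Pa
Step 2: Drag D = q * S * CD = 13291.4644 * 179.2 * 0.0459
Step 3: D = 109326.0 N

109326.0


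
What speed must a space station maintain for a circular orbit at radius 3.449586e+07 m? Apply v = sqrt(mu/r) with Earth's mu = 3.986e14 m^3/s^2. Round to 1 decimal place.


Step 1: mu / r = 3.986e14 / 3.449586e+07 = 11555009.7896
Step 2: v = sqrt(11555009.7896) = 3399.3 m/s

3399.3


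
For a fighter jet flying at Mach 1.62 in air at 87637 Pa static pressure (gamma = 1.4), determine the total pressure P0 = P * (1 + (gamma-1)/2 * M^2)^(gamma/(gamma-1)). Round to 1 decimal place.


Step 1: (gamma-1)/2 * M^2 = 0.2 * 2.6244 = 0.52488
Step 2: 1 + 0.52488 = 1.52488
Step 3: Exponent gamma/(gamma-1) = 3.5
Step 4: P0 = 87637 * 1.52488^3.5 = 383718.1 Pa

383718.1


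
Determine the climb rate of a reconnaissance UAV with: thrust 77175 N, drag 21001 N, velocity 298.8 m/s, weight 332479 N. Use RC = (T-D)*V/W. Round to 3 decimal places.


Step 1: Excess thrust = T - D = 77175 - 21001 = 56174 N
Step 2: Excess power = 56174 * 298.8 = 16784791.2 W
Step 3: RC = 16784791.2 / 332479 = 50.484 m/s

50.484


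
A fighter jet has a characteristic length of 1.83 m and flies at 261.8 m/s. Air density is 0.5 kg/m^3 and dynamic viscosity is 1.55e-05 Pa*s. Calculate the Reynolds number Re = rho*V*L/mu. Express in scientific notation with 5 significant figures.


Step 1: Numerator = rho * V * L = 0.5 * 261.8 * 1.83 = 239.547
Step 2: Re = 239.547 / 1.55e-05
Step 3: Re = 1.5455e+07

1.5455e+07


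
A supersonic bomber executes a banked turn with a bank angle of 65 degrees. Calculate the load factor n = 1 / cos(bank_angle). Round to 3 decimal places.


Step 1: Convert 65 degrees to radians = 1.134464
Step 2: cos(65 deg) = 0.422618
Step 3: n = 1 / 0.422618 = 2.366

2.366


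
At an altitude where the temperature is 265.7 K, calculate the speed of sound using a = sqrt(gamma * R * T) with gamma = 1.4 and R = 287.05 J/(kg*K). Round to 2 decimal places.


Step 1: gamma * R * T = 1.4 * 287.05 * 265.7 = 106776.859
Step 2: a = sqrt(106776.859) = 326.77 m/s

326.77


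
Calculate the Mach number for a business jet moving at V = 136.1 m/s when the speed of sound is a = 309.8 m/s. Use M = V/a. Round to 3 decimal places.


Step 1: M = V / a = 136.1 / 309.8
Step 2: M = 0.439

0.439


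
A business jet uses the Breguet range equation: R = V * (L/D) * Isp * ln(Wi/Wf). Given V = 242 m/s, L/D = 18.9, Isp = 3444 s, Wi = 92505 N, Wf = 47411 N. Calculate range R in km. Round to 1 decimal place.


Step 1: Coefficient = V * (L/D) * Isp = 242 * 18.9 * 3444 = 15752167.2 m
Step 2: Wi/Wf = 92505 / 47411 = 1.951129
Step 3: ln(1.951129) = 0.668408
Step 4: R = 15752167.2 * 0.668408 = 10528881.3 m = 10528.9 km

10528.9


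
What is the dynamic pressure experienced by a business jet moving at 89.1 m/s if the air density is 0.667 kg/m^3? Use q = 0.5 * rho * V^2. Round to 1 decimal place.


Step 1: V^2 = 89.1^2 = 7938.81
Step 2: q = 0.5 * 0.667 * 7938.81
Step 3: q = 2647.6 Pa

2647.6


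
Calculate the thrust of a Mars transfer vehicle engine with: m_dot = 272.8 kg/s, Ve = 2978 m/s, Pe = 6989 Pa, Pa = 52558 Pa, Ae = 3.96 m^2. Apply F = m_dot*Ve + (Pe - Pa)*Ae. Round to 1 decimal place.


Step 1: Momentum thrust = m_dot * Ve = 272.8 * 2978 = 812398.4 N
Step 2: Pressure thrust = (Pe - Pa) * Ae = (6989 - 52558) * 3.96 = -180453.24 N
Step 3: Total thrust F = 812398.4 + -180453.24 = 631945.2 N

631945.2


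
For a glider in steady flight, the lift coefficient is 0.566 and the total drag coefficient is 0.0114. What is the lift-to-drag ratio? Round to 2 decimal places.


Step 1: L/D = CL / CD = 0.566 / 0.0114
Step 2: L/D = 49.65

49.65


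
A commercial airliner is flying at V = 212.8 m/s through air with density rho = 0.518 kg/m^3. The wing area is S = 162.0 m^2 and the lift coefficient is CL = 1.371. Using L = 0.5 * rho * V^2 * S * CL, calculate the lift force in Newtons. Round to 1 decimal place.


Step 1: Calculate dynamic pressure q = 0.5 * 0.518 * 212.8^2 = 0.5 * 0.518 * 45283.84 = 11728.5146 Pa
Step 2: Multiply by wing area and lift coefficient: L = 11728.5146 * 162.0 * 1.371
Step 3: L = 1900019.3587 * 1.371 = 2604926.5 N

2604926.5


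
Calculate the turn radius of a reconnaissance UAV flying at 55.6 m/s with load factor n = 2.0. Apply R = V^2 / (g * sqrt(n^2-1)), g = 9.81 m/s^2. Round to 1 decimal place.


Step 1: V^2 = 55.6^2 = 3091.36
Step 2: n^2 - 1 = 2.0^2 - 1 = 3.0
Step 3: sqrt(3.0) = 1.732051
Step 4: R = 3091.36 / (9.81 * 1.732051) = 181.9 m

181.9


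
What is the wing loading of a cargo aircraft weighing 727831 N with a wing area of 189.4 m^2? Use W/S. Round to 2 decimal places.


Step 1: Wing loading = W / S = 727831 / 189.4
Step 2: Wing loading = 3842.82 N/m^2

3842.82


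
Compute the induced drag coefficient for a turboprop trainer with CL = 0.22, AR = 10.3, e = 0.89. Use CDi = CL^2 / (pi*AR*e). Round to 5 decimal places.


Step 1: CL^2 = 0.22^2 = 0.0484
Step 2: pi * AR * e = 3.14159 * 10.3 * 0.89 = 28.79898
Step 3: CDi = 0.0484 / 28.79898 = 0.00168

0.00168


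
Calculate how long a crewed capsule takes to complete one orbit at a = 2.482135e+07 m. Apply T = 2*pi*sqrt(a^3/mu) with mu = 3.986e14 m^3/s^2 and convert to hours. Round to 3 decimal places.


Step 1: a^3 / mu = 1.529242e+22 / 3.986e14 = 3.836533e+07
Step 2: sqrt(3.836533e+07) = 6193.975 s
Step 3: T = 2*pi * 6193.975 = 38917.89 s
Step 4: T in hours = 38917.89 / 3600 = 10.811 hours

10.811


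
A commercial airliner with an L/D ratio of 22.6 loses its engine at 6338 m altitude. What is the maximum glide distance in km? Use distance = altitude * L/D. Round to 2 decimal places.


Step 1: Glide distance = altitude * L/D = 6338 * 22.6 = 143238.8 m
Step 2: Convert to km: 143238.8 / 1000 = 143.24 km

143.24


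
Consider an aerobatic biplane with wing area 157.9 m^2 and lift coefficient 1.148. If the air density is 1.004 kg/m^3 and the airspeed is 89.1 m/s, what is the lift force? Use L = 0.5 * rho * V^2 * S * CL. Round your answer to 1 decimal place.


Step 1: Calculate dynamic pressure q = 0.5 * 1.004 * 89.1^2 = 0.5 * 1.004 * 7938.81 = 3985.2826 Pa
Step 2: Multiply by wing area and lift coefficient: L = 3985.2826 * 157.9 * 1.148
Step 3: L = 629276.1257 * 1.148 = 722409.0 N

722409.0


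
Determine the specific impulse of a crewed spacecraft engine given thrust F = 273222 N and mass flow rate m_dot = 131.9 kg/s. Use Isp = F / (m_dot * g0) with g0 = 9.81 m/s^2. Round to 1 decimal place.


Step 1: m_dot * g0 = 131.9 * 9.81 = 1293.94
Step 2: Isp = 273222 / 1293.94 = 211.2 s

211.2


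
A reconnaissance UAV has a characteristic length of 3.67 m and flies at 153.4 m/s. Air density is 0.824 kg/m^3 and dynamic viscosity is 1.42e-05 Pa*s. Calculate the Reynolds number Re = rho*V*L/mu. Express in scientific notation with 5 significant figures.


Step 1: Numerator = rho * V * L = 0.824 * 153.4 * 3.67 = 463.893872
Step 2: Re = 463.893872 / 1.42e-05
Step 3: Re = 3.2669e+07

3.2669e+07


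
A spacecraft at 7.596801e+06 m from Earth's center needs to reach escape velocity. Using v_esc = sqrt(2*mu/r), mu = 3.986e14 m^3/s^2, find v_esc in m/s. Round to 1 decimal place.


Step 1: 2*mu/r = 2 * 3.986e14 / 7.596801e+06 = 104938907.8377
Step 2: v_esc = sqrt(104938907.8377) = 10244.0 m/s

10244.0


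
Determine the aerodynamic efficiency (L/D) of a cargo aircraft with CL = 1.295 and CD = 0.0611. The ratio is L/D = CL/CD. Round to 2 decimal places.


Step 1: L/D = CL / CD = 1.295 / 0.0611
Step 2: L/D = 21.19

21.19


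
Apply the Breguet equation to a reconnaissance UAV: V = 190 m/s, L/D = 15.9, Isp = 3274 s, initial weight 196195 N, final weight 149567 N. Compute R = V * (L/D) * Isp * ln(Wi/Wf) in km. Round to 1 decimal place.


Step 1: Coefficient = V * (L/D) * Isp = 190 * 15.9 * 3274 = 9890754.0 m
Step 2: Wi/Wf = 196195 / 149567 = 1.311753
Step 3: ln(1.311753) = 0.271365
Step 4: R = 9890754.0 * 0.271365 = 2684000.6 m = 2684.0 km

2684.0


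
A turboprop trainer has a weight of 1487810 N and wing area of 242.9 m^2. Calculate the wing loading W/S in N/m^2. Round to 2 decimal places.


Step 1: Wing loading = W / S = 1487810 / 242.9
Step 2: Wing loading = 6125.20 N/m^2

6125.20


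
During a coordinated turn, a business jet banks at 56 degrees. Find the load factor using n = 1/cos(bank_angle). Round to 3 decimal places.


Step 1: Convert 56 degrees to radians = 0.977384
Step 2: cos(56 deg) = 0.559193
Step 3: n = 1 / 0.559193 = 1.788

1.788


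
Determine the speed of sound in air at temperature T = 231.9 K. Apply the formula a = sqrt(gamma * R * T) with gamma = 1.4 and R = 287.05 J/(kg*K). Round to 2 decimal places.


Step 1: gamma * R * T = 1.4 * 287.05 * 231.9 = 93193.653
Step 2: a = sqrt(93193.653) = 305.28 m/s

305.28


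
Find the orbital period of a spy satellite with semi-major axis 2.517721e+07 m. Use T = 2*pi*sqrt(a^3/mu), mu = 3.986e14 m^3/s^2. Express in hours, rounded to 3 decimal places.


Step 1: a^3 / mu = 1.595963e+22 / 3.986e14 = 4.003921e+07
Step 2: sqrt(4.003921e+07) = 6327.6545 s
Step 3: T = 2*pi * 6327.6545 = 39757.83 s
Step 4: T in hours = 39757.83 / 3600 = 11.044 hours

11.044


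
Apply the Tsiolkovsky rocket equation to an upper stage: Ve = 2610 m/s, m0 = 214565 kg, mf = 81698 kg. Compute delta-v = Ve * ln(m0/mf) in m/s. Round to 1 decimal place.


Step 1: Mass ratio m0/mf = 214565 / 81698 = 2.626319
Step 2: ln(2.626319) = 0.965583
Step 3: delta-v = 2610 * 0.965583 = 2520.2 m/s

2520.2


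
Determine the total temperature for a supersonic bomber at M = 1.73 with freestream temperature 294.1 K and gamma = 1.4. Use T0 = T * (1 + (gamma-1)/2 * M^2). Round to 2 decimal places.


Step 1: (gamma-1)/2 = 0.2
Step 2: M^2 = 2.9929
Step 3: 1 + 0.2 * 2.9929 = 1.59858
Step 4: T0 = 294.1 * 1.59858 = 470.14 K

470.14


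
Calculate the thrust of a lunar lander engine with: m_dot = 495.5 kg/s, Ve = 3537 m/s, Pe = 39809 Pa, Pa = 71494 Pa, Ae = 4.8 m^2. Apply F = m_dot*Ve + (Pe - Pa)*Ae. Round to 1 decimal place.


Step 1: Momentum thrust = m_dot * Ve = 495.5 * 3537 = 1752583.5 N
Step 2: Pressure thrust = (Pe - Pa) * Ae = (39809 - 71494) * 4.8 = -152088.0 N
Step 3: Total thrust F = 1752583.5 + -152088.0 = 1600495.5 N

1600495.5


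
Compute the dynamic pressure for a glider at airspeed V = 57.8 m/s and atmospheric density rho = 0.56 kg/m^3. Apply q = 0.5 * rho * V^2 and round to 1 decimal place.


Step 1: V^2 = 57.8^2 = 3340.84
Step 2: q = 0.5 * 0.56 * 3340.84
Step 3: q = 935.4 Pa

935.4


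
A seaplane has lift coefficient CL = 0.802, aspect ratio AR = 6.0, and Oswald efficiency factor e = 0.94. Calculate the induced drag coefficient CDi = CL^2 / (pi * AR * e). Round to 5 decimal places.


Step 1: CL^2 = 0.802^2 = 0.643204
Step 2: pi * AR * e = 3.14159 * 6.0 * 0.94 = 17.718583
Step 3: CDi = 0.643204 / 17.718583 = 0.03630

0.03630


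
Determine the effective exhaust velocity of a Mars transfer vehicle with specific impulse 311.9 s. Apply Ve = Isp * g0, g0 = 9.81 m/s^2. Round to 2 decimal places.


Step 1: Ve = Isp * g0 = 311.9 * 9.81
Step 2: Ve = 3059.74 m/s

3059.74


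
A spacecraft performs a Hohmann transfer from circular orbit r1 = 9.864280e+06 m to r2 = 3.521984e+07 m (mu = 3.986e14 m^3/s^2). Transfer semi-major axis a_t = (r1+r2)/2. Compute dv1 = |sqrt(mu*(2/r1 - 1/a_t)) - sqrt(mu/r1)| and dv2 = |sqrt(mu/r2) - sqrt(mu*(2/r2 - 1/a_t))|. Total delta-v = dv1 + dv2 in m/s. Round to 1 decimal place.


Step 1: Transfer semi-major axis a_t = (9.864280e+06 + 3.521984e+07) / 2 = 2.254206e+07 m
Step 2: v1 (circular at r1) = sqrt(mu/r1) = 6356.76 m/s
Step 3: v_t1 = sqrt(mu*(2/r1 - 1/a_t)) = 7945.71 m/s
Step 4: dv1 = |7945.71 - 6356.76| = 1588.95 m/s
Step 5: v2 (circular at r2) = 3364.15 m/s, v_t2 = 2225.41 m/s
Step 6: dv2 = |3364.15 - 2225.41| = 1138.73 m/s
Step 7: Total delta-v = 1588.95 + 1138.73 = 2727.7 m/s

2727.7


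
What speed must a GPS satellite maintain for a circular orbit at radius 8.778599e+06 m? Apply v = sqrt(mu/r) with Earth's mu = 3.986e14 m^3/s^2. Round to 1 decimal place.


Step 1: mu / r = 3.986e14 / 8.778599e+06 = 45405878.5462
Step 2: v = sqrt(45405878.5462) = 6738.4 m/s

6738.4


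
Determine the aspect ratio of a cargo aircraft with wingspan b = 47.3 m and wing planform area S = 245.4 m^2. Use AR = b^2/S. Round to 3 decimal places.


Step 1: b^2 = 47.3^2 = 2237.29
Step 2: AR = 2237.29 / 245.4 = 9.117

9.117


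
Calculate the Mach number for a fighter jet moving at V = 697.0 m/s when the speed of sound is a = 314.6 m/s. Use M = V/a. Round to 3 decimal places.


Step 1: M = V / a = 697.0 / 314.6
Step 2: M = 2.216

2.216


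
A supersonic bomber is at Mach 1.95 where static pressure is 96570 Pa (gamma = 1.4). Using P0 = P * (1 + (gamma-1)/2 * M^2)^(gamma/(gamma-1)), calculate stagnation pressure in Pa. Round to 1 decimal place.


Step 1: (gamma-1)/2 * M^2 = 0.2 * 3.8025 = 0.7605
Step 2: 1 + 0.7605 = 1.7605
Step 3: Exponent gamma/(gamma-1) = 3.5
Step 4: P0 = 96570 * 1.7605^3.5 = 699146.7 Pa

699146.7


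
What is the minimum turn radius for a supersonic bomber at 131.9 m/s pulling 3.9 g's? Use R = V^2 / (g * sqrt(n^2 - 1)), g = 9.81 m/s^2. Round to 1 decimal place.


Step 1: V^2 = 131.9^2 = 17397.61
Step 2: n^2 - 1 = 3.9^2 - 1 = 14.21
Step 3: sqrt(14.21) = 3.769615
Step 4: R = 17397.61 / (9.81 * 3.769615) = 470.5 m

470.5


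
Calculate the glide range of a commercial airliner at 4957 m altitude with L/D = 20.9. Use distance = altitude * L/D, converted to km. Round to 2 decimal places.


Step 1: Glide distance = altitude * L/D = 4957 * 20.9 = 103601.3 m
Step 2: Convert to km: 103601.3 / 1000 = 103.60 km

103.60


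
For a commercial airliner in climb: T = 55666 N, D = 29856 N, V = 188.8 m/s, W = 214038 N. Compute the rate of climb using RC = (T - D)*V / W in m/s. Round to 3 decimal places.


Step 1: Excess thrust = T - D = 55666 - 29856 = 25810 N
Step 2: Excess power = 25810 * 188.8 = 4872928.0 W
Step 3: RC = 4872928.0 / 214038 = 22.767 m/s

22.767


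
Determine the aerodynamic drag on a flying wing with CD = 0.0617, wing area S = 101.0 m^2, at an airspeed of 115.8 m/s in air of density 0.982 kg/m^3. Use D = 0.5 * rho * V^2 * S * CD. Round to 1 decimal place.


Step 1: Dynamic pressure q = 0.5 * 0.982 * 115.8^2 = 6584.1332 Pa
Step 2: Drag D = q * S * CD = 6584.1332 * 101.0 * 0.0617
Step 3: D = 41030.3 N

41030.3


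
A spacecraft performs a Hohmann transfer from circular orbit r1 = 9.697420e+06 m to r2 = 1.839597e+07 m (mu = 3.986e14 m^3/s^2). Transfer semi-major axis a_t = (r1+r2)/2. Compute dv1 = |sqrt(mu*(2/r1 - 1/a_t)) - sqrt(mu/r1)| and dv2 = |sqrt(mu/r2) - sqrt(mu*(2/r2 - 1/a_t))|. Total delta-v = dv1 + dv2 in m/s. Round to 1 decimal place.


Step 1: Transfer semi-major axis a_t = (9.697420e+06 + 1.839597e+07) / 2 = 1.404670e+07 m
Step 2: v1 (circular at r1) = sqrt(mu/r1) = 6411.22 m/s
Step 3: v_t1 = sqrt(mu*(2/r1 - 1/a_t)) = 7336.94 m/s
Step 4: dv1 = |7336.94 - 6411.22| = 925.72 m/s
Step 5: v2 (circular at r2) = 4654.87 m/s, v_t2 = 3867.66 m/s
Step 6: dv2 = |4654.87 - 3867.66| = 787.21 m/s
Step 7: Total delta-v = 925.72 + 787.21 = 1712.9 m/s

1712.9


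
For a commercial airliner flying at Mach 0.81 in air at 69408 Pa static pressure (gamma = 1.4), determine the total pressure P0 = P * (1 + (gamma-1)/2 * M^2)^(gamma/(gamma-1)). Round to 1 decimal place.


Step 1: (gamma-1)/2 * M^2 = 0.2 * 0.6561 = 0.13122
Step 2: 1 + 0.13122 = 1.13122
Step 3: Exponent gamma/(gamma-1) = 3.5
Step 4: P0 = 69408 * 1.13122^3.5 = 106862.2 Pa

106862.2
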